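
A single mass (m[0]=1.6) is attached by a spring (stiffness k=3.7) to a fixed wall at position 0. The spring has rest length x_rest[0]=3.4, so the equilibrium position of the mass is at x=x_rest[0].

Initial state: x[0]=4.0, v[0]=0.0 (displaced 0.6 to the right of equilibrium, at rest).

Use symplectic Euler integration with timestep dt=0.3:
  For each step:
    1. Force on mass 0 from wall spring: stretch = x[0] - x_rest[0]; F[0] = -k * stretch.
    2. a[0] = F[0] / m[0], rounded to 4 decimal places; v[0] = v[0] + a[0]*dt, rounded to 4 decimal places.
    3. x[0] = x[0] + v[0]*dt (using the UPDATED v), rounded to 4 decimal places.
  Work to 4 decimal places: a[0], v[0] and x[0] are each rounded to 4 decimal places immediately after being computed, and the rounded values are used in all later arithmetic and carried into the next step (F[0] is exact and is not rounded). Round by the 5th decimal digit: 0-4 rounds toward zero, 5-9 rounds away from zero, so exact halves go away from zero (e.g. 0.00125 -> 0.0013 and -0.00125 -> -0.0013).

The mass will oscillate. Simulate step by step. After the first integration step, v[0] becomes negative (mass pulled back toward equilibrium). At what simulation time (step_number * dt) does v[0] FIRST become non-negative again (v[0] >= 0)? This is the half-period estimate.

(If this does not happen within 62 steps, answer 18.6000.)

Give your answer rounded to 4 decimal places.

Answer: 2.1000

Derivation:
Step 0: x=[4.0000] v=[0.0000]
Step 1: x=[3.8751] v=[-0.4163]
Step 2: x=[3.6513] v=[-0.7459]
Step 3: x=[3.3752] v=[-0.9202]
Step 4: x=[3.1043] v=[-0.9030]
Step 5: x=[2.8949] v=[-0.6979]
Step 6: x=[2.7907] v=[-0.3475]
Step 7: x=[2.8133] v=[0.0752]
First v>=0 after going negative at step 7, time=2.1000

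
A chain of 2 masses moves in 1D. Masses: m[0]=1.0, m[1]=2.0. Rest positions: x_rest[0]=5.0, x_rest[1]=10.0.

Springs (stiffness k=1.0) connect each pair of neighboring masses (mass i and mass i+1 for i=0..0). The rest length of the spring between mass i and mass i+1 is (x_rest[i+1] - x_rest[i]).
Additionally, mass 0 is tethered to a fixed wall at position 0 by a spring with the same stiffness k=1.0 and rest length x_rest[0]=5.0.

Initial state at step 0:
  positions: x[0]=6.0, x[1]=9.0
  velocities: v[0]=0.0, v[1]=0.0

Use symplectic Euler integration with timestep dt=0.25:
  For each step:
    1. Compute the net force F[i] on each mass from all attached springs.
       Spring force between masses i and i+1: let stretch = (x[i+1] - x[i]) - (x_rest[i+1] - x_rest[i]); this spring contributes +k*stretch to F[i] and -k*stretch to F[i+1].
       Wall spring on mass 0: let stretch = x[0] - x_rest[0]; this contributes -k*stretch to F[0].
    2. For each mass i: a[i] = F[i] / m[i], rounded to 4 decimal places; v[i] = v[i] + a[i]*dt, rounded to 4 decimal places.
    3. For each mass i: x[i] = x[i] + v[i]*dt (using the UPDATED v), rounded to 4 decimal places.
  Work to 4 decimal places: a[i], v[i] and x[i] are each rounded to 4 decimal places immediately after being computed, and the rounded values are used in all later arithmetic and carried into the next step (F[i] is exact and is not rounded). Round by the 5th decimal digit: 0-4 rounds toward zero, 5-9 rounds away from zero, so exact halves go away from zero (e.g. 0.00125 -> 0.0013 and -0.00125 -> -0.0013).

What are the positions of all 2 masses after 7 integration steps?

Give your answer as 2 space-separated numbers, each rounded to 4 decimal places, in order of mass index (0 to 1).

Answer: 3.4619 9.9722

Derivation:
Step 0: x=[6.0000 9.0000] v=[0.0000 0.0000]
Step 1: x=[5.8125 9.0625] v=[-0.7500 0.2500]
Step 2: x=[5.4649 9.1797] v=[-1.3906 0.4688]
Step 3: x=[5.0079 9.3371] v=[-1.8281 0.6295]
Step 4: x=[4.5085 9.5155] v=[-1.9978 0.7134]
Step 5: x=[4.0402 9.6936] v=[-1.8732 0.7125]
Step 6: x=[3.6727 9.8513] v=[-1.4699 0.6308]
Step 7: x=[3.4619 9.9722] v=[-0.8434 0.4835]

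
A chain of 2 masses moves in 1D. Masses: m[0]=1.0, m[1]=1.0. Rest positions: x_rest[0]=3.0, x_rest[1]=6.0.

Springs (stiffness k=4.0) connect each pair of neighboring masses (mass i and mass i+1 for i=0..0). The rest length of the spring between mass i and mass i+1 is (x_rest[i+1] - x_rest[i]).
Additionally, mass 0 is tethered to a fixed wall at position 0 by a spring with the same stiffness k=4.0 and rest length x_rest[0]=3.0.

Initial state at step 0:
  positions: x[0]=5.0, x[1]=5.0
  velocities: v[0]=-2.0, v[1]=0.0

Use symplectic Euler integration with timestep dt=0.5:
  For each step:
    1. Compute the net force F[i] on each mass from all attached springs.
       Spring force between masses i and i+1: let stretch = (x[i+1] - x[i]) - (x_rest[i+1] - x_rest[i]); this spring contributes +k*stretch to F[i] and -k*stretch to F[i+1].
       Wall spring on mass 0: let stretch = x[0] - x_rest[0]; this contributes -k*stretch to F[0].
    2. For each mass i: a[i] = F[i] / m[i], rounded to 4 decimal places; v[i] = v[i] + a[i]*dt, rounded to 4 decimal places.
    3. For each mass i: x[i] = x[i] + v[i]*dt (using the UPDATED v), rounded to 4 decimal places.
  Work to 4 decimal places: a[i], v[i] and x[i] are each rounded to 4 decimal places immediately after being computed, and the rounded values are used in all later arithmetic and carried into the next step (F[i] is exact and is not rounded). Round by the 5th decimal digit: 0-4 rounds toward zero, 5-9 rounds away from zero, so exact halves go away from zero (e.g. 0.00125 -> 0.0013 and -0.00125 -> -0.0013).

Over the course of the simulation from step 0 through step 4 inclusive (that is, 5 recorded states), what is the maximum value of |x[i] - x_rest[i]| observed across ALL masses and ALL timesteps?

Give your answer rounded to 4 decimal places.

Step 0: x=[5.0000 5.0000] v=[-2.0000 0.0000]
Step 1: x=[-1.0000 8.0000] v=[-12.0000 6.0000]
Step 2: x=[3.0000 5.0000] v=[8.0000 -6.0000]
Step 3: x=[6.0000 3.0000] v=[6.0000 -4.0000]
Step 4: x=[0.0000 7.0000] v=[-12.0000 8.0000]
Max displacement = 4.0000

Answer: 4.0000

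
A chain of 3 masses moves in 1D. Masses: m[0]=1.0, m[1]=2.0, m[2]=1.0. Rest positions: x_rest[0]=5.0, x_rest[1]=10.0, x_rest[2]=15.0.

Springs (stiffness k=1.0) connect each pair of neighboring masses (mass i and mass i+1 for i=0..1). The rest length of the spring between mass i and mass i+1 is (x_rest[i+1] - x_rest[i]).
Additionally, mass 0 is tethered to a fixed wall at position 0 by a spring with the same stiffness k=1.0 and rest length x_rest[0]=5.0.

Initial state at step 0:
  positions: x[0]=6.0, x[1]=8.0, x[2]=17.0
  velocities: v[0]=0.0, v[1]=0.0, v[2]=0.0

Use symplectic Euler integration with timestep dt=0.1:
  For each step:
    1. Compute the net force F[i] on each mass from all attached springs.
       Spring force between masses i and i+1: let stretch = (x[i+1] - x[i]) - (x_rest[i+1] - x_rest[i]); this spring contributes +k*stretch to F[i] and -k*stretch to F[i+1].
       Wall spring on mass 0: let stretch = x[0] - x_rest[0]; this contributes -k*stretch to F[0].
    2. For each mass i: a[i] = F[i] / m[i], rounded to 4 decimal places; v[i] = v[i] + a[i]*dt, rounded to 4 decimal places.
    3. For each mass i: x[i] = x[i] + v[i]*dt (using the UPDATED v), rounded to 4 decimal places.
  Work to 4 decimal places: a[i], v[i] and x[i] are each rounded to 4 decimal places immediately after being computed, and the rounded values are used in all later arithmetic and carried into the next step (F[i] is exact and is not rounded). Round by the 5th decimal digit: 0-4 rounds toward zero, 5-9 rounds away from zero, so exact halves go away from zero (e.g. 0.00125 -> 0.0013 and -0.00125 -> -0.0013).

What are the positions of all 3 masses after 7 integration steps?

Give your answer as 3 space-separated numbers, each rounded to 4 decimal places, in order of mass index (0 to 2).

Answer: 5.0188 8.8891 15.9714

Derivation:
Step 0: x=[6.0000 8.0000 17.0000] v=[0.0000 0.0000 0.0000]
Step 1: x=[5.9600 8.0350 16.9600] v=[-0.4000 0.3500 -0.4000]
Step 2: x=[5.8812 8.1043 16.8808] v=[-0.7885 0.6925 -0.7925]
Step 3: x=[5.7658 8.2063 16.7638] v=[-1.1543 1.0202 -1.1702]
Step 4: x=[5.6171 8.3389 16.6112] v=[-1.4868 1.3261 -1.5260]
Step 5: x=[5.4395 8.4993 16.4259] v=[-1.7763 1.6036 -1.8532]
Step 6: x=[5.2381 8.6840 16.2113] v=[-2.0143 1.8469 -2.1459]
Step 7: x=[5.0188 8.8891 15.9714] v=[-2.1935 2.0510 -2.3986]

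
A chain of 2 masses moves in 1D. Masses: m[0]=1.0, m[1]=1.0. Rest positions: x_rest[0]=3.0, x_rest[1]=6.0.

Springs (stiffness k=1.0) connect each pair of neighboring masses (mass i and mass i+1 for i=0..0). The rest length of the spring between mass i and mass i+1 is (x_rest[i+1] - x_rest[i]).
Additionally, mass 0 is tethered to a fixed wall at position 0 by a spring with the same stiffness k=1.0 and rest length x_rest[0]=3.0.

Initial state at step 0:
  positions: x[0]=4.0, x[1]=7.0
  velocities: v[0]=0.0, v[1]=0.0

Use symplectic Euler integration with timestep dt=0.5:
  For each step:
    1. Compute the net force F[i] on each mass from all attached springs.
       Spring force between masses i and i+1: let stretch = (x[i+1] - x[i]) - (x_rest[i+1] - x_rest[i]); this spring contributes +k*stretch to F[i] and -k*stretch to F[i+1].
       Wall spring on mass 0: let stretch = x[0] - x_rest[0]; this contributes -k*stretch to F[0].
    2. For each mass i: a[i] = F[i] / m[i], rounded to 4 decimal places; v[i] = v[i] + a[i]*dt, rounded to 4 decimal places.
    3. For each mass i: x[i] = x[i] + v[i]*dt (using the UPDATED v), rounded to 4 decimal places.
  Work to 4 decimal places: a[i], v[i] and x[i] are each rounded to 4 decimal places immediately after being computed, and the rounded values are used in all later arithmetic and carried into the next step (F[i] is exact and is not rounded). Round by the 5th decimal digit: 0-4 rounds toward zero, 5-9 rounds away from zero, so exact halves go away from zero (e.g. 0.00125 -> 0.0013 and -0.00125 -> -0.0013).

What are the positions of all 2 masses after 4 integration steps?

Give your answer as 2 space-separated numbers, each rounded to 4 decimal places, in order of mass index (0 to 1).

Step 0: x=[4.0000 7.0000] v=[0.0000 0.0000]
Step 1: x=[3.7500 7.0000] v=[-0.5000 0.0000]
Step 2: x=[3.3750 6.9375] v=[-0.7500 -0.1250]
Step 3: x=[3.0469 6.7344] v=[-0.6563 -0.4063]
Step 4: x=[2.8789 6.3594] v=[-0.3360 -0.7501]

Answer: 2.8789 6.3594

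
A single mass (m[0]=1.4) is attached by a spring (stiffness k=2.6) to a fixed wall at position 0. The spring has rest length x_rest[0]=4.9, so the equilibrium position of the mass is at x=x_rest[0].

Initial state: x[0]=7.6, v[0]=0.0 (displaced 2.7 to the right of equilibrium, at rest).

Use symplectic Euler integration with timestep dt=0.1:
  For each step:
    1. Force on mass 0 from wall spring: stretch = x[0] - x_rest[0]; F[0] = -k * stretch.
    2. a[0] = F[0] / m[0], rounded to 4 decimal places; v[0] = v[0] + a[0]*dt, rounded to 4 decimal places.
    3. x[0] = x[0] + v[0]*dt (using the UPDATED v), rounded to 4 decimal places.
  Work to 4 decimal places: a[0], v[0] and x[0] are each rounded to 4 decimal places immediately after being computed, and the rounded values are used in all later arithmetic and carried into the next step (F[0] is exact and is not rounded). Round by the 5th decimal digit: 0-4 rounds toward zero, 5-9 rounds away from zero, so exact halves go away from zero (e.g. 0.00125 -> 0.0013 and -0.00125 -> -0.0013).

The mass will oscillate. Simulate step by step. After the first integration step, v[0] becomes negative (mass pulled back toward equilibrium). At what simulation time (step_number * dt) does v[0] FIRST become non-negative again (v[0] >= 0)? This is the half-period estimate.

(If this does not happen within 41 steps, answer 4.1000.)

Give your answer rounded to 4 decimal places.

Step 0: x=[7.6000] v=[0.0000]
Step 1: x=[7.5499] v=[-0.5014]
Step 2: x=[7.4506] v=[-0.9935]
Step 3: x=[7.3039] v=[-1.4672]
Step 4: x=[7.1125] v=[-1.9136]
Step 5: x=[6.8801] v=[-2.3245]
Step 6: x=[6.6109] v=[-2.6922]
Step 7: x=[6.3099] v=[-3.0099]
Step 8: x=[5.9827] v=[-3.2717]
Step 9: x=[5.6354] v=[-3.4728]
Step 10: x=[5.2745] v=[-3.6094]
Step 11: x=[4.9066] v=[-3.6790]
Step 12: x=[4.5386] v=[-3.6802]
Step 13: x=[4.1773] v=[-3.6131]
Step 14: x=[3.8294] v=[-3.4789]
Step 15: x=[3.5014] v=[-3.2801]
Step 16: x=[3.1994] v=[-3.0204]
Step 17: x=[2.9289] v=[-2.7046]
Step 18: x=[2.6951] v=[-2.3385]
Step 19: x=[2.5022] v=[-1.9290]
Step 20: x=[2.3538] v=[-1.4837]
Step 21: x=[2.2527] v=[-1.0108]
Step 22: x=[2.2008] v=[-0.5192]
Step 23: x=[2.1990] v=[-0.0179]
Step 24: x=[2.2474] v=[0.4837]
First v>=0 after going negative at step 24, time=2.4000

Answer: 2.4000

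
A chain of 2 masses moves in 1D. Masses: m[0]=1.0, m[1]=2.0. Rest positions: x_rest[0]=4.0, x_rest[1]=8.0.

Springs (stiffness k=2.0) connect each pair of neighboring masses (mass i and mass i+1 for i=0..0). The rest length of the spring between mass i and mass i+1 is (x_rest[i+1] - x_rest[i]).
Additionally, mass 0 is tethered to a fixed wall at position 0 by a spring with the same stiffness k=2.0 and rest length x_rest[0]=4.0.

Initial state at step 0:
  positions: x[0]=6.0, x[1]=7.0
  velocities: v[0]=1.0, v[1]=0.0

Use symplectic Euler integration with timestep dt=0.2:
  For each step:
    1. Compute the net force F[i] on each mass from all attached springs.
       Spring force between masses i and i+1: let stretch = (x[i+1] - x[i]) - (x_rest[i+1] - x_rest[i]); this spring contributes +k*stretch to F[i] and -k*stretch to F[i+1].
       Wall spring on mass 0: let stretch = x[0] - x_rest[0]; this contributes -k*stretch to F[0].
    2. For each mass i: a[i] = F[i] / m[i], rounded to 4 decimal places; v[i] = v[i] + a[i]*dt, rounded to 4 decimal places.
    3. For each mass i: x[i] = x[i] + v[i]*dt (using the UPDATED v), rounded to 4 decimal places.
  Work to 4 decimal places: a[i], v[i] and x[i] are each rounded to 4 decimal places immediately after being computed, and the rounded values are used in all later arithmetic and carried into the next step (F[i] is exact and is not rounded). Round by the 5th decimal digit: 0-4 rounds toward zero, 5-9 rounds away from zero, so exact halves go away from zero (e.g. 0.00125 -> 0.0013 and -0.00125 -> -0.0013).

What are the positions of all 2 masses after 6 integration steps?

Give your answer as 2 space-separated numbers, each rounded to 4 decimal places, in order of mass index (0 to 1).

Answer: 2.0953 8.5521

Derivation:
Step 0: x=[6.0000 7.0000] v=[1.0000 0.0000]
Step 1: x=[5.8000 7.1200] v=[-1.0000 0.6000]
Step 2: x=[5.2416 7.3472] v=[-2.7920 1.1360]
Step 3: x=[4.4323 7.6502] v=[-4.0464 1.5149]
Step 4: x=[3.5259 7.9845] v=[-4.5322 1.6713]
Step 5: x=[2.6941 8.3004] v=[-4.1591 1.5796]
Step 6: x=[2.0953 8.5521] v=[-2.9942 1.2583]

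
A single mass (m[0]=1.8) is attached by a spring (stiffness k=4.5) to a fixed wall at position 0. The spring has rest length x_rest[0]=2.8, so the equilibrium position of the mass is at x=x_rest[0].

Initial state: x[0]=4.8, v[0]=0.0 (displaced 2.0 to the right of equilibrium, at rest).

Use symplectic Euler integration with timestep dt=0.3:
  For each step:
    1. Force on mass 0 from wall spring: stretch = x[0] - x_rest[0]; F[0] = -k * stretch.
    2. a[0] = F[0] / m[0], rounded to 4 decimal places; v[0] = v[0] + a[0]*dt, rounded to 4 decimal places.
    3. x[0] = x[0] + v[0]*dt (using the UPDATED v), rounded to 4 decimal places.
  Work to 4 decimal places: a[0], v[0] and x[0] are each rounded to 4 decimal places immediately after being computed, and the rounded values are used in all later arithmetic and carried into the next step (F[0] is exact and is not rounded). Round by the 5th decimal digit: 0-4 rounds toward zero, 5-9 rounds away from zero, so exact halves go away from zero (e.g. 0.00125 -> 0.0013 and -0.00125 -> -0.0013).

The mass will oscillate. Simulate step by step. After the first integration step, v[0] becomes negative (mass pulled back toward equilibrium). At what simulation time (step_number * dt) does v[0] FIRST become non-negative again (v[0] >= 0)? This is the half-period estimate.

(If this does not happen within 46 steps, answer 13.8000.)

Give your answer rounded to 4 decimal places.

Step 0: x=[4.8000] v=[0.0000]
Step 1: x=[4.3500] v=[-1.5000]
Step 2: x=[3.5513] v=[-2.6625]
Step 3: x=[2.5835] v=[-3.2260]
Step 4: x=[1.6644] v=[-3.0636]
Step 5: x=[1.0008] v=[-2.2119]
Step 6: x=[0.7421] v=[-0.8625]
Step 7: x=[0.9464] v=[0.6809]
First v>=0 after going negative at step 7, time=2.1000

Answer: 2.1000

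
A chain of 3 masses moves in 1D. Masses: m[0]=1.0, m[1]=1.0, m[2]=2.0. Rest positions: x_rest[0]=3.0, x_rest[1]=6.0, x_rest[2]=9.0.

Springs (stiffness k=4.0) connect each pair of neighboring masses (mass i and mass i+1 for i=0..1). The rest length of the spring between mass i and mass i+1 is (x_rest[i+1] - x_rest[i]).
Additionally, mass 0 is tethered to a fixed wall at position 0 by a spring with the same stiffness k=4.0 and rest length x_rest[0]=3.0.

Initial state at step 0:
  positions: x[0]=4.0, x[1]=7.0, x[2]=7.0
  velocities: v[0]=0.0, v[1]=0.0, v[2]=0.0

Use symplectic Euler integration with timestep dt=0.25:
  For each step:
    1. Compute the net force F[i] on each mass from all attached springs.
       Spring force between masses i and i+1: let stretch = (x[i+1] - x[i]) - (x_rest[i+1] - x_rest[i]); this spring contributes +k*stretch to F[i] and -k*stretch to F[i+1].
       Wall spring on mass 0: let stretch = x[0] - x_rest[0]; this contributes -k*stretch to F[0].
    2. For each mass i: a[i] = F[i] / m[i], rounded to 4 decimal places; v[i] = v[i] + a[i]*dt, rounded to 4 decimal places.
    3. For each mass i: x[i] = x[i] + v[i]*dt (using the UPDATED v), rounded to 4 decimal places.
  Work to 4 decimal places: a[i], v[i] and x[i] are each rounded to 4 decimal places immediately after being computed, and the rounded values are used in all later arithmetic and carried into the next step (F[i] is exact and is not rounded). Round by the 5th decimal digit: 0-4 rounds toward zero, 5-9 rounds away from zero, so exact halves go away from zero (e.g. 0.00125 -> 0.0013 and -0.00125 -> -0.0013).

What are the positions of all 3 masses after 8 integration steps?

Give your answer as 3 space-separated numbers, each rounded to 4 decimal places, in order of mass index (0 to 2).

Step 0: x=[4.0000 7.0000 7.0000] v=[0.0000 0.0000 0.0000]
Step 1: x=[3.7500 6.2500 7.3750] v=[-1.0000 -3.0000 1.5000]
Step 2: x=[3.1875 5.1563 7.9844] v=[-2.2500 -4.3750 2.4375]
Step 3: x=[2.3203 4.2774 8.6153] v=[-3.4687 -3.5157 2.5235]
Step 4: x=[1.3623 3.9937 9.0790] v=[-3.8319 -1.1349 1.8546]
Step 5: x=[0.7216 4.3235 9.2820] v=[-2.5628 1.3190 0.8120]
Step 6: x=[0.8010 4.9924 9.2402] v=[0.3175 2.6756 -0.1673]
Step 7: x=[1.7280 5.6754 9.0424] v=[3.7079 2.7320 -0.7912]
Step 8: x=[3.2098 6.2133 8.7987] v=[5.9273 2.1516 -0.9747]

Answer: 3.2098 6.2133 8.7987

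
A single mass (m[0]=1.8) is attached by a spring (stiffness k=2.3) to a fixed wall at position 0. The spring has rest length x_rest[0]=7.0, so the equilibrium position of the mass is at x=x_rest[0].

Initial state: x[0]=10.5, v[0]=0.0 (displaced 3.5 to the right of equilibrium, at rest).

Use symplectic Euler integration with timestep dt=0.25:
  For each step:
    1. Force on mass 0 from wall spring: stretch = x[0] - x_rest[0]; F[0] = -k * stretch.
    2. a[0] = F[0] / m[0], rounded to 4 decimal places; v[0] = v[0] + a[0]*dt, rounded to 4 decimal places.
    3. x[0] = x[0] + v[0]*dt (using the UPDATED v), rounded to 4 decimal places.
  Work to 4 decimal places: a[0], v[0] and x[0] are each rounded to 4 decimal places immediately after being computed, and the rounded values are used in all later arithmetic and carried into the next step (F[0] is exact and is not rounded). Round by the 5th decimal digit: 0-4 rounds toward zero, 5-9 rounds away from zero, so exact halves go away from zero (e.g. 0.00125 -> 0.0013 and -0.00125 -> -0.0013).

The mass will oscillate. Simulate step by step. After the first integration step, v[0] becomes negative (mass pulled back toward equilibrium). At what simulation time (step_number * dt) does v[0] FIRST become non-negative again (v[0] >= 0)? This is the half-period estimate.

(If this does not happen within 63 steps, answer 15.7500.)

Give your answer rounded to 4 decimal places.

Step 0: x=[10.5000] v=[0.0000]
Step 1: x=[10.2205] v=[-1.1181]
Step 2: x=[9.6838] v=[-2.1469]
Step 3: x=[8.9328] v=[-3.0042]
Step 4: x=[8.0274] v=[-3.6216]
Step 5: x=[7.0400] v=[-3.9498]
Step 6: x=[6.0494] v=[-3.9626]
Step 7: x=[5.1347] v=[-3.6589]
Step 8: x=[4.3689] v=[-3.0631]
Step 9: x=[3.8133] v=[-2.2226]
Step 10: x=[3.5122] v=[-1.2046]
Step 11: x=[3.4896] v=[-0.0905]
Step 12: x=[3.7473] v=[1.0309]
First v>=0 after going negative at step 12, time=3.0000

Answer: 3.0000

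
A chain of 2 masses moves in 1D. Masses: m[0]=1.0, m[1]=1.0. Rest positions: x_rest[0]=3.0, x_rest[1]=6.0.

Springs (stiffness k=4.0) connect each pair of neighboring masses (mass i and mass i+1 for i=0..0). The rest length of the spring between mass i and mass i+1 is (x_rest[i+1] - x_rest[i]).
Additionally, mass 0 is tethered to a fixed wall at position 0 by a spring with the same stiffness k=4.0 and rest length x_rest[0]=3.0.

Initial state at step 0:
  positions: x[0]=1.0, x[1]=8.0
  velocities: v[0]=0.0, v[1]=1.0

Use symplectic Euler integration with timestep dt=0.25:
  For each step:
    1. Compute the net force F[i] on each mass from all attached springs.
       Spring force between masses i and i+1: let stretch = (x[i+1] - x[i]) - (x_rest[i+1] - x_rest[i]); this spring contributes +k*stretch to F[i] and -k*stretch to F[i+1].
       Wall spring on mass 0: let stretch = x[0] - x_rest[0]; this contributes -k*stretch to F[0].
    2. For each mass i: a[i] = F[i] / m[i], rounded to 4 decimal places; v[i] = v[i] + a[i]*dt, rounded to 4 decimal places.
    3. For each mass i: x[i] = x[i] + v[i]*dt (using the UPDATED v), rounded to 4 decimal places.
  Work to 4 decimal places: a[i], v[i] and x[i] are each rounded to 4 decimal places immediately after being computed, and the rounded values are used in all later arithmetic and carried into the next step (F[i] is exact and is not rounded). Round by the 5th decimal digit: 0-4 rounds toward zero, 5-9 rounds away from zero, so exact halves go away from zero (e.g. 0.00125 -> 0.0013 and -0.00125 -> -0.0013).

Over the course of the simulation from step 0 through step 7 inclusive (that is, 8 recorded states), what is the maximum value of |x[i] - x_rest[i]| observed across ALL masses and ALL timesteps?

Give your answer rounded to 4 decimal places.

Step 0: x=[1.0000 8.0000] v=[0.0000 1.0000]
Step 1: x=[2.5000 7.2500] v=[6.0000 -3.0000]
Step 2: x=[4.5625 6.0625] v=[8.2500 -4.7500]
Step 3: x=[5.8594 5.2500] v=[5.1875 -3.2500]
Step 4: x=[5.5391 5.3399] v=[-1.2813 0.3594]
Step 5: x=[3.7842 6.2296] v=[-7.0196 3.5586]
Step 6: x=[1.6946 7.2579] v=[-8.3584 4.1132]
Step 7: x=[0.5722 7.6454] v=[-4.4897 1.5499]
Max displacement = 2.8594

Answer: 2.8594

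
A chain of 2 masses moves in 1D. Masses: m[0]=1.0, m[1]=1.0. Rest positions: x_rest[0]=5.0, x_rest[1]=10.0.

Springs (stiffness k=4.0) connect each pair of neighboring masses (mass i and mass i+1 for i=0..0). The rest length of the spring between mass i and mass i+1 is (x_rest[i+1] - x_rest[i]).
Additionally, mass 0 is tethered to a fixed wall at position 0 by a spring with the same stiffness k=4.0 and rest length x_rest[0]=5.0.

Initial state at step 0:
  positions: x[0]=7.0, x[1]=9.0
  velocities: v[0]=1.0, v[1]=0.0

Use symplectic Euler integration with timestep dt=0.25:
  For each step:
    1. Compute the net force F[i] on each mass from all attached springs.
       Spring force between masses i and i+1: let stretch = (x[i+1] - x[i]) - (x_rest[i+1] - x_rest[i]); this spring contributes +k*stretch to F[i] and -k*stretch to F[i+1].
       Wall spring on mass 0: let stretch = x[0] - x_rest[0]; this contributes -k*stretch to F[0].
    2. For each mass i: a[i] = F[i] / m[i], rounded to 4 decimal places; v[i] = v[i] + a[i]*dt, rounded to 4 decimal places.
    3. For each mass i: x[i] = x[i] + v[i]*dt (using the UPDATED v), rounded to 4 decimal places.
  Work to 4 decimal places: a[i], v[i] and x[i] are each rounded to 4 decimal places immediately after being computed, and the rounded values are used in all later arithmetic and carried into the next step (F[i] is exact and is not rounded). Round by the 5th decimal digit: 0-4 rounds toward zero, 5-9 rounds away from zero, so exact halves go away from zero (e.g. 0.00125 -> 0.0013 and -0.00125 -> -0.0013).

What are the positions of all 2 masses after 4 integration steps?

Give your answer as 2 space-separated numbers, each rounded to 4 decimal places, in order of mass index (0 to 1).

Answer: 3.4844 11.4571

Derivation:
Step 0: x=[7.0000 9.0000] v=[1.0000 0.0000]
Step 1: x=[6.0000 9.7500] v=[-4.0000 3.0000]
Step 2: x=[4.4375 10.8125] v=[-6.2500 4.2500]
Step 3: x=[3.3594 11.5313] v=[-4.3125 2.8750]
Step 4: x=[3.4844 11.4571] v=[0.5000 -0.2969]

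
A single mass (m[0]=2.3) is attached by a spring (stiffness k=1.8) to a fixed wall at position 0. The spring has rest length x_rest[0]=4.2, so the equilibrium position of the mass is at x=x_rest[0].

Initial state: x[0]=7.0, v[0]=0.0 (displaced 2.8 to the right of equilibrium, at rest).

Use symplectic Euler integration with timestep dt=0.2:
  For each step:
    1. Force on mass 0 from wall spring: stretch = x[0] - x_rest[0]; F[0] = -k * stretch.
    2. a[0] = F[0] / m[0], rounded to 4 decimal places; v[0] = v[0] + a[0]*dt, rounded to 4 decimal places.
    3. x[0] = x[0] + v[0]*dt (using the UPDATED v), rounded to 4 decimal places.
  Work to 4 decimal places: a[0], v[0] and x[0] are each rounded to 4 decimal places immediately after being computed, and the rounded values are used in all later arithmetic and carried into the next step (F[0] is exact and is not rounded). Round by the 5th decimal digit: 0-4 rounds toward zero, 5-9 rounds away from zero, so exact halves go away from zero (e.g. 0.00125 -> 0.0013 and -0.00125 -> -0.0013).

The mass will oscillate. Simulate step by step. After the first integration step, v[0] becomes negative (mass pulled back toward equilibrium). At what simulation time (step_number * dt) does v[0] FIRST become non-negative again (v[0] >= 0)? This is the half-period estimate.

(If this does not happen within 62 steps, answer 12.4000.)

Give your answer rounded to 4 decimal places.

Answer: 3.6000

Derivation:
Step 0: x=[7.0000] v=[0.0000]
Step 1: x=[6.9123] v=[-0.4383]
Step 2: x=[6.7397] v=[-0.8628]
Step 3: x=[6.4876] v=[-1.2603]
Step 4: x=[6.1639] v=[-1.6184]
Step 5: x=[5.7787] v=[-1.9258]
Step 6: x=[5.3441] v=[-2.1729]
Step 7: x=[4.8737] v=[-2.3520]
Step 8: x=[4.3822] v=[-2.4574]
Step 9: x=[3.8850] v=[-2.4859]
Step 10: x=[3.3977] v=[-2.4366]
Step 11: x=[2.9355] v=[-2.3110]
Step 12: x=[2.5129] v=[-2.1131]
Step 13: x=[2.1431] v=[-1.8490]
Step 14: x=[1.8377] v=[-1.5271]
Step 15: x=[1.6062] v=[-1.1573]
Step 16: x=[1.4559] v=[-0.7513]
Step 17: x=[1.3915] v=[-0.3218]
Step 18: x=[1.4151] v=[0.1178]
First v>=0 after going negative at step 18, time=3.6000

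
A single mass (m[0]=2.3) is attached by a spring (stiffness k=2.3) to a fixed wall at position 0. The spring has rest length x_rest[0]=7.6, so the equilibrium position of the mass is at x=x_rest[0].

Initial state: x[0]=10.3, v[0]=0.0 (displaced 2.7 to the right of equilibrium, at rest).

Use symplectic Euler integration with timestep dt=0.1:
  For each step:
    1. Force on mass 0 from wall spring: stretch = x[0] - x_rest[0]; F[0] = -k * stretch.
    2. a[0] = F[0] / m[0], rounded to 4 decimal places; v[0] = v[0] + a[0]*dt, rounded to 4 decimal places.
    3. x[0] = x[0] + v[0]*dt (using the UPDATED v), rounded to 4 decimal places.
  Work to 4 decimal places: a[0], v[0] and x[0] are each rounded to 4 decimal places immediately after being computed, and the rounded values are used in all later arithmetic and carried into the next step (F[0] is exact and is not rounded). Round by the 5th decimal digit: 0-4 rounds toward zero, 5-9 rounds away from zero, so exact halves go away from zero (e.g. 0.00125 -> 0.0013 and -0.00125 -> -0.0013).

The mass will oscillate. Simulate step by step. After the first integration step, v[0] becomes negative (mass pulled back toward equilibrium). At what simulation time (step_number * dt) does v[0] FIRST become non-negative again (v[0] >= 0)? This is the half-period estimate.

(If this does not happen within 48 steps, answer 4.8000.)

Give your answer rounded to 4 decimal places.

Step 0: x=[10.3000] v=[0.0000]
Step 1: x=[10.2730] v=[-0.2700]
Step 2: x=[10.2193] v=[-0.5373]
Step 3: x=[10.1394] v=[-0.7992]
Step 4: x=[10.0341] v=[-1.0531]
Step 5: x=[9.9045] v=[-1.2965]
Step 6: x=[9.7518] v=[-1.5270]
Step 7: x=[9.5776] v=[-1.7422]
Step 8: x=[9.3836] v=[-1.9400]
Step 9: x=[9.1718] v=[-2.1184]
Step 10: x=[8.9442] v=[-2.2756]
Step 11: x=[8.7032] v=[-2.4100]
Step 12: x=[8.4512] v=[-2.5203]
Step 13: x=[8.1907] v=[-2.6054]
Step 14: x=[7.9243] v=[-2.6645]
Step 15: x=[7.6546] v=[-2.6969]
Step 16: x=[7.3844] v=[-2.7024]
Step 17: x=[7.1163] v=[-2.6808]
Step 18: x=[6.8531] v=[-2.6324]
Step 19: x=[6.5973] v=[-2.5577]
Step 20: x=[6.3516] v=[-2.4574]
Step 21: x=[6.1183] v=[-2.3326]
Step 22: x=[5.8999] v=[-2.1844]
Step 23: x=[5.6985] v=[-2.0144]
Step 24: x=[5.5161] v=[-1.8243]
Step 25: x=[5.3545] v=[-1.6159]
Step 26: x=[5.2154] v=[-1.3914]
Step 27: x=[5.1001] v=[-1.1529]
Step 28: x=[5.0098] v=[-0.9029]
Step 29: x=[4.9454] v=[-0.6439]
Step 30: x=[4.9076] v=[-0.3784]
Step 31: x=[4.8967] v=[-0.1092]
Step 32: x=[4.9128] v=[0.1611]
First v>=0 after going negative at step 32, time=3.2000

Answer: 3.2000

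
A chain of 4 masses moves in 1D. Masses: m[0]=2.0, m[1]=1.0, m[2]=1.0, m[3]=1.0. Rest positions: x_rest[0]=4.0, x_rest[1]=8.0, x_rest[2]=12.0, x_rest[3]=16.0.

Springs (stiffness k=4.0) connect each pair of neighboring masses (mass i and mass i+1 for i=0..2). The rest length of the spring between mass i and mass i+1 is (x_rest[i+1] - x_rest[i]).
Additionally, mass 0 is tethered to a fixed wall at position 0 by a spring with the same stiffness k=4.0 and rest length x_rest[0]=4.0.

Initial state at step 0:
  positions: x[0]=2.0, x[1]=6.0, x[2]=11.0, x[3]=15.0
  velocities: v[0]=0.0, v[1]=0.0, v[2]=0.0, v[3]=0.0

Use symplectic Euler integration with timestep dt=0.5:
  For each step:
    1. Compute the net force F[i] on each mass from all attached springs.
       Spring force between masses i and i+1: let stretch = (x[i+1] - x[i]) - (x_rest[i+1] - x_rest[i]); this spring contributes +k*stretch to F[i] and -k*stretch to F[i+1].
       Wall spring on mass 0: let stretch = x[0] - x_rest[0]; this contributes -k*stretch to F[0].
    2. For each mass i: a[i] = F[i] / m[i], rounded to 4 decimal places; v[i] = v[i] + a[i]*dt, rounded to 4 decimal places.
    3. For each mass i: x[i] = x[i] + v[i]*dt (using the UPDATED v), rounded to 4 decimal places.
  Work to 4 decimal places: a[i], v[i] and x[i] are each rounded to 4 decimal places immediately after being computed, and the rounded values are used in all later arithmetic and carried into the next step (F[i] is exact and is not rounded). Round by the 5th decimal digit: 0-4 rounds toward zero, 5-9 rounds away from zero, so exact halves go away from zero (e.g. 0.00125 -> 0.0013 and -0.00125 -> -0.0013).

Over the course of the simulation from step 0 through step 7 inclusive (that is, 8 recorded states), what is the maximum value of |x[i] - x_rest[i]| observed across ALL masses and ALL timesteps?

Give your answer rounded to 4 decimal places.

Step 0: x=[2.0000 6.0000 11.0000 15.0000] v=[0.0000 0.0000 0.0000 0.0000]
Step 1: x=[3.0000 7.0000 10.0000 15.0000] v=[2.0000 2.0000 -2.0000 0.0000]
Step 2: x=[4.5000 7.0000 11.0000 14.0000] v=[3.0000 0.0000 2.0000 -2.0000]
Step 3: x=[5.0000 8.5000 11.0000 14.0000] v=[1.0000 3.0000 0.0000 0.0000]
Step 4: x=[4.7500 9.0000 11.5000 15.0000] v=[-0.5000 1.0000 1.0000 2.0000]
Step 5: x=[4.2500 7.7500 13.0000 16.5000] v=[-1.0000 -2.5000 3.0000 3.0000]
Step 6: x=[3.3750 8.2500 12.7500 18.5000] v=[-1.7500 1.0000 -0.5000 4.0000]
Step 7: x=[3.2500 8.3750 13.7500 18.7500] v=[-0.2500 0.2500 2.0000 0.5000]
Max displacement = 2.7500

Answer: 2.7500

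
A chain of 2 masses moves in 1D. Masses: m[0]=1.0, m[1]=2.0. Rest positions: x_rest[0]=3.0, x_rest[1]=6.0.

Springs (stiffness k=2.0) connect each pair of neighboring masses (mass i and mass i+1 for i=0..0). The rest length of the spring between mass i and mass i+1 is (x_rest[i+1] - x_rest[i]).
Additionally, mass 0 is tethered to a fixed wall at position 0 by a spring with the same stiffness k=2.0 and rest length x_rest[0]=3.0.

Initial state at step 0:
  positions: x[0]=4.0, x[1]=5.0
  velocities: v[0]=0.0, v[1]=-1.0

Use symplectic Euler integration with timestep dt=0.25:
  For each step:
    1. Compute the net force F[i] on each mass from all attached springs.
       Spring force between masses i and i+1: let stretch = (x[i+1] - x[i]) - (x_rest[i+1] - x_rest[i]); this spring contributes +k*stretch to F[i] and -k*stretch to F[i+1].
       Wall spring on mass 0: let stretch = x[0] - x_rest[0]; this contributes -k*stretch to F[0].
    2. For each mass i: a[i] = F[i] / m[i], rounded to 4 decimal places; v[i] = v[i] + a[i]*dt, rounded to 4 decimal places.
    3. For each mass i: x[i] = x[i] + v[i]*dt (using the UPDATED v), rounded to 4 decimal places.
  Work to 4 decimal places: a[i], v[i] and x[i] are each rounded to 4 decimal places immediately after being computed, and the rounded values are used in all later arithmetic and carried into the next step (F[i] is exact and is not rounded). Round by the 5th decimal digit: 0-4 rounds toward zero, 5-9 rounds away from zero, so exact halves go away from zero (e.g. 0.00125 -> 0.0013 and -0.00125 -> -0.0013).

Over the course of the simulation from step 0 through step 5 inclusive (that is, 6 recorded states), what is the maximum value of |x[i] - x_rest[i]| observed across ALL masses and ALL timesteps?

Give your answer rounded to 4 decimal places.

Answer: 2.0358

Derivation:
Step 0: x=[4.0000 5.0000] v=[0.0000 -1.0000]
Step 1: x=[3.6250 4.8750] v=[-1.5000 -0.5000]
Step 2: x=[2.9531 4.8594] v=[-2.6875 -0.0625]
Step 3: x=[2.1504 4.9121] v=[-3.2109 0.2109]
Step 4: x=[1.4241 4.9797] v=[-2.9053 0.2705]
Step 5: x=[0.9642 5.0126] v=[-1.8396 0.1316]
Max displacement = 2.0358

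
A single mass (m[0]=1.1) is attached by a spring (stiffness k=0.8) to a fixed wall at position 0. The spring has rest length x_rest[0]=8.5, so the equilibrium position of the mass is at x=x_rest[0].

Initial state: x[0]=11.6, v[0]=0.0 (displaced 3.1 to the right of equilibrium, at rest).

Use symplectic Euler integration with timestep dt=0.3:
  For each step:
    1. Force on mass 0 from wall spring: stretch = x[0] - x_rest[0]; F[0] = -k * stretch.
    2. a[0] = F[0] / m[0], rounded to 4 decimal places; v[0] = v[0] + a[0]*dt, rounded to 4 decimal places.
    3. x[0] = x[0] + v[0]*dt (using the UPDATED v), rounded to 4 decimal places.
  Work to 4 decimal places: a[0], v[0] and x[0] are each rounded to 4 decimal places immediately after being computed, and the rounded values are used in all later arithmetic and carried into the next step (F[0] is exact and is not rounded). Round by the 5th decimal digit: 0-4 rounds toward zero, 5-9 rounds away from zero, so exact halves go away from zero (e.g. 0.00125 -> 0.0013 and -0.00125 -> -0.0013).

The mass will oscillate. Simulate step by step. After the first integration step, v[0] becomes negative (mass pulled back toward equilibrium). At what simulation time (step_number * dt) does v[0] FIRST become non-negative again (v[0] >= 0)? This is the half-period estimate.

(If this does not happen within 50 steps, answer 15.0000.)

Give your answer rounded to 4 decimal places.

Step 0: x=[11.6000] v=[0.0000]
Step 1: x=[11.3971] v=[-0.6764]
Step 2: x=[11.0046] v=[-1.3085]
Step 3: x=[10.4481] v=[-1.8550]
Step 4: x=[9.7641] v=[-2.2800]
Step 5: x=[8.9974] v=[-2.5558]
Step 6: x=[8.1981] v=[-2.6643]
Step 7: x=[7.4186] v=[-2.5984]
Step 8: x=[6.7099] v=[-2.3625]
Step 9: x=[6.1183] v=[-1.9719]
Step 10: x=[5.6826] v=[-1.4523]
Step 11: x=[5.4313] v=[-0.8376]
Step 12: x=[5.3809] v=[-0.1681]
Step 13: x=[5.5346] v=[0.5124]
First v>=0 after going negative at step 13, time=3.9000

Answer: 3.9000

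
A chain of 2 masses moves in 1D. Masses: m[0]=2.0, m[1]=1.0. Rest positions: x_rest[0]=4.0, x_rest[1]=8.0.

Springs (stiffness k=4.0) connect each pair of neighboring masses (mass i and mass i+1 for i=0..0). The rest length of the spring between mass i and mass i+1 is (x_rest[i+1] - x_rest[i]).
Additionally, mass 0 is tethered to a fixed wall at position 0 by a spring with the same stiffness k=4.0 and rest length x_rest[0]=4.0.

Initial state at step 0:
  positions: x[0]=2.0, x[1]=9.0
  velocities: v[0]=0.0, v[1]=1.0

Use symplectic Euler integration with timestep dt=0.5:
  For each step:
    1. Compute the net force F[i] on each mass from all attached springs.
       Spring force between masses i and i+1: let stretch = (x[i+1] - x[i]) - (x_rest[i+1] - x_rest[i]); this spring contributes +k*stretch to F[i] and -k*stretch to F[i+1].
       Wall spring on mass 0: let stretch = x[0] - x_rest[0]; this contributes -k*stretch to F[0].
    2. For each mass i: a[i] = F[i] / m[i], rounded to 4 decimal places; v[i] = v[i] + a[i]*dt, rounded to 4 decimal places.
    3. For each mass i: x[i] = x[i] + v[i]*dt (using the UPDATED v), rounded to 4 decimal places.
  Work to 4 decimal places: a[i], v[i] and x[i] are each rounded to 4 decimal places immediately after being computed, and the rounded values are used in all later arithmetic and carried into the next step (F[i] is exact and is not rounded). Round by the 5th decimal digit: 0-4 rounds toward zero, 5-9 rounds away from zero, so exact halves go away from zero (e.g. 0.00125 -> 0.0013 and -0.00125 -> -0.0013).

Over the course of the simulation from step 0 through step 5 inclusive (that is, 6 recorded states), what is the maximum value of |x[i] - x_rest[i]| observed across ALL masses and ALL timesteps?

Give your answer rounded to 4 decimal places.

Step 0: x=[2.0000 9.0000] v=[0.0000 1.0000]
Step 1: x=[4.5000 6.5000] v=[5.0000 -5.0000]
Step 2: x=[5.7500 6.0000] v=[2.5000 -1.0000]
Step 3: x=[4.2500 9.2500] v=[-3.0000 6.5000]
Step 4: x=[3.1250 11.5000] v=[-2.2500 4.5000]
Step 5: x=[4.6250 9.3750] v=[3.0000 -4.2500]
Max displacement = 3.5000

Answer: 3.5000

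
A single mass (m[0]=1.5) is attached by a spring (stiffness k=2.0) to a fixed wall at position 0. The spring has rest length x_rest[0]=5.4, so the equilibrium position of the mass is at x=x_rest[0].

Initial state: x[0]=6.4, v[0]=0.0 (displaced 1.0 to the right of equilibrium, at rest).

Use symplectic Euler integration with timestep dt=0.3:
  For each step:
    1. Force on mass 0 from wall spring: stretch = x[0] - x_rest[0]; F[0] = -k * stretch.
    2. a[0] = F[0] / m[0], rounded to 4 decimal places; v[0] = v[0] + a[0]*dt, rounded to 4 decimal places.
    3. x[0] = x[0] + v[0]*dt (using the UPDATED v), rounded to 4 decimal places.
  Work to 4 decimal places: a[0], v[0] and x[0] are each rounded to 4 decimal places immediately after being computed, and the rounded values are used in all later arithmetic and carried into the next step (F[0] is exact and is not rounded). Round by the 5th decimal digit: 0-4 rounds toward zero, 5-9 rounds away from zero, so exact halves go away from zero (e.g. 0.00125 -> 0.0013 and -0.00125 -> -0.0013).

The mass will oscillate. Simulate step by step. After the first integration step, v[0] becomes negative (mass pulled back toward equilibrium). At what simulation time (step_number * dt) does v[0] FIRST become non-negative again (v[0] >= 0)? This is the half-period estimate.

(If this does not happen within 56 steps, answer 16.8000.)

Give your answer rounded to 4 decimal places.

Answer: 3.0000

Derivation:
Step 0: x=[6.4000] v=[0.0000]
Step 1: x=[6.2800] v=[-0.4000]
Step 2: x=[6.0544] v=[-0.7520]
Step 3: x=[5.7503] v=[-1.0138]
Step 4: x=[5.4041] v=[-1.1539]
Step 5: x=[5.0574] v=[-1.1556]
Step 6: x=[4.7518] v=[-1.0186]
Step 7: x=[4.5240] v=[-0.7593]
Step 8: x=[4.4013] v=[-0.4089]
Step 9: x=[4.3985] v=[-0.0094]
Step 10: x=[4.5159] v=[0.3912]
First v>=0 after going negative at step 10, time=3.0000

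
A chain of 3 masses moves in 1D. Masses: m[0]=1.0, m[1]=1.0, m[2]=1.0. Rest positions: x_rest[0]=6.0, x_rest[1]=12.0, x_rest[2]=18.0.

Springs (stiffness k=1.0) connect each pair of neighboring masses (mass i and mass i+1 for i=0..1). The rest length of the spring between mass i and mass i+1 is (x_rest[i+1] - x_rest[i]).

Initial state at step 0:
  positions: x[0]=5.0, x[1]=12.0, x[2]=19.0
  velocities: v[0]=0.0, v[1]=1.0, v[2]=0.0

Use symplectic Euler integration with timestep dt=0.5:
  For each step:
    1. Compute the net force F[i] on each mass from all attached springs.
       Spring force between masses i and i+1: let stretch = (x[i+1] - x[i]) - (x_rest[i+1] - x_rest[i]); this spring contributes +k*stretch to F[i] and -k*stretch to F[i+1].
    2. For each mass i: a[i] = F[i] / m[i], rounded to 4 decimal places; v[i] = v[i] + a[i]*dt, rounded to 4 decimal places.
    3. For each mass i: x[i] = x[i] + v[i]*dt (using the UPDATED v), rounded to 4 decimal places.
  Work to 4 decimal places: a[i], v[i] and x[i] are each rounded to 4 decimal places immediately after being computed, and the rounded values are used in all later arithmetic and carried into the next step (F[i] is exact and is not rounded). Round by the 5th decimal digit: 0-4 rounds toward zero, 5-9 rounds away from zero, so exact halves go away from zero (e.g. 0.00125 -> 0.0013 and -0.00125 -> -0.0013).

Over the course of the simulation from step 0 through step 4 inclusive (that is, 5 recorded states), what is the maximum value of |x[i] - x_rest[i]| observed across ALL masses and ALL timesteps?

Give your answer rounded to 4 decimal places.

Answer: 1.4259

Derivation:
Step 0: x=[5.0000 12.0000 19.0000] v=[0.0000 1.0000 0.0000]
Step 1: x=[5.2500 12.5000 18.7500] v=[0.5000 1.0000 -0.5000]
Step 2: x=[5.8125 12.7500 18.4375] v=[1.1250 0.5000 -0.6250]
Step 3: x=[6.6094 12.6875 18.2031] v=[1.5938 -0.1250 -0.4688]
Step 4: x=[7.4259 12.4844 18.0898] v=[1.6329 -0.4063 -0.2266]
Max displacement = 1.4259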